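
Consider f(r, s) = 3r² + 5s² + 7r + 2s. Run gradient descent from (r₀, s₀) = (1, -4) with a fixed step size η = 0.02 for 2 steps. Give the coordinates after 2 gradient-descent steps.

∇f = (6r + 7, 10s + 2)
Step 1: at (1, -4), ∇f = (13, -38) → (1, -4) − 0.02·(13, -38) = (0.74, -3.24)
Step 2: at (0.74, -3.24), ∇f = (11.44, -30.4) → (0.74, -3.24) − 0.02·(11.44, -30.4) = (0.5112, -2.632)

(0.5112, -2.632)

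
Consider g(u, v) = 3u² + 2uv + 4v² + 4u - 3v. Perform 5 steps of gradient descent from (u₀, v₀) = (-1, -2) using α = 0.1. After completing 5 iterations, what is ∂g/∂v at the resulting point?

∇g = (6u + 2v + 4, 2u + 8v - 3)
Step 1: at (-1, -2), ∇g = (-6, -21) → (-1, -2) − 0.1·(-6, -21) = (-0.4, 0.1)
Step 2: at (-0.4, 0.1), ∇g = (1.8, -3) → (-0.4, 0.1) − 0.1·(1.8, -3) = (-0.58, 0.4)
Step 3: at (-0.58, 0.4), ∇g = (1.32, -0.96) → (-0.58, 0.4) − 0.1·(1.32, -0.96) = (-0.712, 0.496)
Step 4: at (-0.712, 0.496), ∇g = (0.72, -0.456) → (-0.712, 0.496) − 0.1·(0.72, -0.456) = (-0.784, 0.5416)
Step 5: at (-0.784, 0.5416), ∇g = (0.3792, -0.2352) → (-0.784, 0.5416) − 0.1·(0.3792, -0.2352) = (-0.82192, 0.56512)
∂g/∂v at (-0.82192, 0.56512) = -0.12288

-0.12288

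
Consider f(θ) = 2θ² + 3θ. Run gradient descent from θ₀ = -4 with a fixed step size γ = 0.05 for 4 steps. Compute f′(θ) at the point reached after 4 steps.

f′(θ) = 4θ + 3
Step 1: f′(-4) = -13; θ₁ = -4 − 0.05·(-13) = -3.35
Step 2: f′(-3.35) = -10.4; θ₂ = -3.35 − 0.05·(-10.4) = -2.83
Step 3: f′(-2.83) = -8.32; θ₃ = -2.83 − 0.05·(-8.32) = -2.414
Step 4: f′(-2.414) = -6.656; θ₄ = -2.414 − 0.05·(-6.656) = -2.0812
f′(θ) at (-2.0812) = -5.3248

-5.3248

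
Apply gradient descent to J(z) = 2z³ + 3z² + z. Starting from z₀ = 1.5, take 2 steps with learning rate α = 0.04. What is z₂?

J′(z) = 6z² + 6z + 1
z₁ = 1.5 − 0.04·23.5 = 0.56
z₂ = 0.56 − 0.04·6.2416 = 0.310336

0.310336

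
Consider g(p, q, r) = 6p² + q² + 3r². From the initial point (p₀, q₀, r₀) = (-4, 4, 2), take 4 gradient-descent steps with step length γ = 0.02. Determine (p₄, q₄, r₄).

(-1.33448704, 3.39738624, 1.19939072)

∇g = (12p, 2q, 6r)
Step 1: at (-4, 4, 2), ∇g = (-48, 8, 12) → (-4, 4, 2) − 0.02·(-48, 8, 12) = (-3.04, 3.84, 1.76)
Step 2: at (-3.04, 3.84, 1.76), ∇g = (-36.48, 7.68, 10.56) → (-3.04, 3.84, 1.76) − 0.02·(-36.48, 7.68, 10.56) = (-2.3104, 3.6864, 1.5488)
Step 3: at (-2.3104, 3.6864, 1.5488), ∇g = (-27.7248, 7.3728, 9.2928) → (-2.3104, 3.6864, 1.5488) − 0.02·(-27.7248, 7.3728, 9.2928) = (-1.755904, 3.538944, 1.362944)
Step 4: at (-1.755904, 3.538944, 1.362944), ∇g = (-21.070848, 7.077888, 8.177664) → (-1.755904, 3.538944, 1.362944) − 0.02·(-21.070848, 7.077888, 8.177664) = (-1.33448704, 3.39738624, 1.19939072)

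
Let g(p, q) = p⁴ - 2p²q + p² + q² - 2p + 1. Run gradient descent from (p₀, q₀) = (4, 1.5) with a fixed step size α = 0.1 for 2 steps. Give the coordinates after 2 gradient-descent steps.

∇g = (4p³ - 4pq + 2p - 2, -2p² + 2q)
(p₁, q₁) = (4, 1.5) − 0.1·(238, -29) = (-19.8, 4.4)
(p₂, q₂) = (-19.8, 4.4) − 0.1·(-30742.688, -775.28) = (3054.4688, 81.928)

(3054.4688, 81.928)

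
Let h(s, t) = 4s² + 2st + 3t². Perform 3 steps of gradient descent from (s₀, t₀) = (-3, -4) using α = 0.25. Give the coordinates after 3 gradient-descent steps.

∇h = (8s + 2t, 2s + 6t)
(s₁, t₁) = (-3, -4) − 0.25·(-32, -30) = (5, 3.5)
(s₂, t₂) = (5, 3.5) − 0.25·(47, 31) = (-6.75, -4.25)
(s₃, t₃) = (-6.75, -4.25) − 0.25·(-62.5, -39) = (8.875, 5.5)

(8.875, 5.5)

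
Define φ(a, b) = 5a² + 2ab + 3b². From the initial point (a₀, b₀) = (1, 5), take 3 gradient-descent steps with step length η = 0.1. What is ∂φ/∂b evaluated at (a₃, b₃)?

2.272

∇φ = (10a + 2b, 2a + 6b)
(a₁, b₁) = (1, 5) − 0.1·(20, 32) = (-1, 1.8)
(a₂, b₂) = (-1, 1.8) − 0.1·(-6.4, 8.8) = (-0.36, 0.92)
(a₃, b₃) = (-0.36, 0.92) − 0.1·(-1.76, 4.8) = (-0.184, 0.44)
∂φ/∂b at (-0.184, 0.44) = 2.272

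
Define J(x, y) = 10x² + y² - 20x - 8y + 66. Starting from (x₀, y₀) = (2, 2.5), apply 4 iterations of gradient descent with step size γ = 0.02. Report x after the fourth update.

1.1296

∇J = (20x - 20, 2y - 8)
(x₁, y₁) = (2, 2.5) − 0.02·(20, -3) = (1.6, 2.56)
(x₂, y₂) = (1.6, 2.56) − 0.02·(12, -2.88) = (1.36, 2.6176)
(x₃, y₃) = (1.36, 2.6176) − 0.02·(7.2, -2.7648) = (1.216, 2.672896)
(x₄, y₄) = (1.216, 2.672896) − 0.02·(4.32, -2.654208) = (1.1296, 2.72598016)
x = 1.1296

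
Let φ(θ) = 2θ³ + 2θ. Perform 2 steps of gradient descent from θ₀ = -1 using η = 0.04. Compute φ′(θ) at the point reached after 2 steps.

φ′(θ) = 6θ² + 2
θ₁ = -1 − 0.04·8 = -1.32
θ₂ = -1.32 − 0.04·12.4544 = -1.818176
φ′(θ) at (-1.818176) = 21.834583801856

21.834583801856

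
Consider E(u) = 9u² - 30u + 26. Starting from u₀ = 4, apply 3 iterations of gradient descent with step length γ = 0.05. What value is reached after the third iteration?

1.669

E′(u) = 18u - 30
u₁ = 4 − 0.05·42 = 1.9
u₂ = 1.9 − 0.05·4.2 = 1.69
u₃ = 1.69 − 0.05·0.42 = 1.669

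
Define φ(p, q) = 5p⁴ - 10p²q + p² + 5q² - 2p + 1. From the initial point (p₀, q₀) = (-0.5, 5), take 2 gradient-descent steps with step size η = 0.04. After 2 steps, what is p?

∇φ = (20p³ - 20pq + 2p - 2, -10p² + 10q)
Step 1: at (-0.5, 5), ∇φ = (44.5, 47.5) → (-0.5, 5) − 0.04·(44.5, 47.5) = (-2.28, 3.1)
Step 2: at (-2.28, 3.1), ∇φ = (-102.24704, -20.984) → (-2.28, 3.1) − 0.04·(-102.24704, -20.984) = (1.8098816, 3.93936)
p = 1.8098816

1.8098816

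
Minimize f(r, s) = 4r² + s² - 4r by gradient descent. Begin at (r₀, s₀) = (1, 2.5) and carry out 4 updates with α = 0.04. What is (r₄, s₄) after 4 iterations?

∇f = (8r - 4, 2s)
(r₁, s₁) = (1, 2.5) − 0.04·(4, 5) = (0.84, 2.3)
(r₂, s₂) = (0.84, 2.3) − 0.04·(2.72, 4.6) = (0.7312, 2.116)
(r₃, s₃) = (0.7312, 2.116) − 0.04·(1.8496, 4.232) = (0.657216, 1.94672)
(r₄, s₄) = (0.657216, 1.94672) − 0.04·(1.257728, 3.89344) = (0.60690688, 1.7909824)

(0.60690688, 1.7909824)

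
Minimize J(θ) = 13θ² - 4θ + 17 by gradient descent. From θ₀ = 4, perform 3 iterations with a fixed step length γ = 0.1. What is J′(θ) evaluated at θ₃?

-409.6

J′(θ) = 26θ - 4
Step 1: J′(4) = 100; θ₁ = 4 − 0.1·100 = -6
Step 2: J′(-6) = -160; θ₂ = -6 − 0.1·(-160) = 10
Step 3: J′(10) = 256; θ₃ = 10 − 0.1·256 = -15.6
J′(θ) at (-15.6) = -409.6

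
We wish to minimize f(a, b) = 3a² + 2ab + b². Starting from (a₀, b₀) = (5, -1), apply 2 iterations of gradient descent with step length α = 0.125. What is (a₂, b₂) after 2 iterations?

(0.875, -1.875)

∇f = (6a + 2b, 2a + 2b)
(a₁, b₁) = (5, -1) − 0.125·(28, 8) = (1.5, -2)
(a₂, b₂) = (1.5, -2) − 0.125·(5, -1) = (0.875, -1.875)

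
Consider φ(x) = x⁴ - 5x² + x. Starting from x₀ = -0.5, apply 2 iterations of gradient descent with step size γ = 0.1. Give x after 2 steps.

φ′(x) = 4x³ - 10x + 1
Step 1: φ′(-0.5) = 5.5; x₁ = -0.5 − 0.1·5.5 = -1.05
Step 2: φ′(-1.05) = 6.8695; x₂ = -1.05 − 0.1·6.8695 = -1.73695

-1.73695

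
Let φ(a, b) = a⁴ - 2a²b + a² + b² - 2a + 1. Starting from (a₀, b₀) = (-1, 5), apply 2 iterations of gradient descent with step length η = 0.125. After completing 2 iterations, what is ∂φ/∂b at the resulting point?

6.3046875

∇φ = (4a³ - 4ab + 2a - 2, -2a² + 2b)
Step 1: at (-1, 5), ∇φ = (12, 8) → (-1, 5) − 0.125·(12, 8) = (-2.5, 4)
Step 2: at (-2.5, 4), ∇φ = (-29.5, -4.5) → (-2.5, 4) − 0.125·(-29.5, -4.5) = (1.1875, 4.5625)
∂φ/∂b at (1.1875, 4.5625) = 6.3046875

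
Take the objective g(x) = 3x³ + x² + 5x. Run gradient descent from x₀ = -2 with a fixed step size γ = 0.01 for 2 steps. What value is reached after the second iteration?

g′(x) = 9x² + 2x + 5
Step 1: g′(-2) = 37; x₁ = -2 − 0.01·37 = -2.37
Step 2: g′(-2.37) = 50.8121; x₂ = -2.37 − 0.01·50.8121 = -2.878121

-2.878121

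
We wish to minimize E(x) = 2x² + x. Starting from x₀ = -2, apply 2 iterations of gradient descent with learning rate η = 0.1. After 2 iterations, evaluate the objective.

0.6688

E′(x) = 4x + 1
Step 1: E′(-2) = -7; x₁ = -2 − 0.1·(-7) = -1.3
Step 2: E′(-1.3) = -4.2; x₂ = -1.3 − 0.1·(-4.2) = -0.88
E(-0.88) = 0.6688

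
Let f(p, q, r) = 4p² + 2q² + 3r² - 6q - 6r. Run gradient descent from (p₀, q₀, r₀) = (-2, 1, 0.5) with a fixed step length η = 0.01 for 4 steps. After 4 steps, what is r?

0.60962552

∇f = (8p, 4q - 6, 6r - 6)
(p₁, q₁, r₁) = (-2, 1, 0.5) − 0.01·(-16, -2, -3) = (-1.84, 1.02, 0.53)
(p₂, q₂, r₂) = (-1.84, 1.02, 0.53) − 0.01·(-14.72, -1.92, -2.82) = (-1.6928, 1.0392, 0.5582)
(p₃, q₃, r₃) = (-1.6928, 1.0392, 0.5582) − 0.01·(-13.5424, -1.8432, -2.6508) = (-1.557376, 1.057632, 0.584708)
(p₄, q₄, r₄) = (-1.557376, 1.057632, 0.584708) − 0.01·(-12.459008, -1.769472, -2.491752) = (-1.43278592, 1.07532672, 0.60962552)
r = 0.60962552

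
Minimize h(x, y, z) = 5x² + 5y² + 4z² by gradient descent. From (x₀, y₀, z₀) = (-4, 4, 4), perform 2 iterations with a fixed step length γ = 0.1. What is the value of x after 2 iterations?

0

∇h = (10x, 10y, 8z)
(x₁, y₁, z₁) = (-4, 4, 4) − 0.1·(-40, 40, 32) = (0, 0, 0.8)
(x₂, y₂, z₂) = (0, 0, 0.8) − 0.1·(0, 0, 6.4) = (0, 0, 0.16)
x = 0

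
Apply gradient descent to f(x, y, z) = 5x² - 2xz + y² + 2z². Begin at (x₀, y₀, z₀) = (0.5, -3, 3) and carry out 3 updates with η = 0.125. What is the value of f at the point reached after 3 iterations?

2.16485595703125

∇f = (10x - 2z, 2y, -2x + 4z)
(x₁, y₁, z₁) = (0.5, -3, 3) − 0.125·(-1, -6, 11) = (0.625, -2.25, 1.625)
(x₂, y₂, z₂) = (0.625, -2.25, 1.625) − 0.125·(3, -4.5, 5.25) = (0.25, -1.6875, 0.96875)
(x₃, y₃, z₃) = (0.25, -1.6875, 0.96875) − 0.125·(0.5625, -3.375, 3.375) = (0.1796875, -1.265625, 0.546875)
f(0.1796875, -1.265625, 0.546875) = 2.16485595703125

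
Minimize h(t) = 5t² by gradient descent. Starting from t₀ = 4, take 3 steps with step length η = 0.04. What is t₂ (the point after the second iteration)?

h′(t) = 10t
t₁ = 4 − 0.04·40 = 2.4
t₂ = 2.4 − 0.04·24 = 1.44

1.44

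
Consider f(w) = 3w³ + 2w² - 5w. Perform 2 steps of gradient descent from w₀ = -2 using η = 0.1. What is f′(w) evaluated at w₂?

3074.398569

f′(w) = 9w² + 4w - 5
w₁ = -2 − 0.1·23 = -4.3
w₂ = -4.3 − 0.1·144.21 = -18.721
f′(w) at (-18.721) = 3074.398569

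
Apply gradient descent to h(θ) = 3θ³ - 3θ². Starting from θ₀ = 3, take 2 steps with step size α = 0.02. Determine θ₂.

1.403832

h′(θ) = 9θ² - 6θ
Step 1: h′(3) = 63; θ₁ = 3 − 0.02·63 = 1.74
Step 2: h′(1.74) = 16.8084; θ₂ = 1.74 − 0.02·16.8084 = 1.403832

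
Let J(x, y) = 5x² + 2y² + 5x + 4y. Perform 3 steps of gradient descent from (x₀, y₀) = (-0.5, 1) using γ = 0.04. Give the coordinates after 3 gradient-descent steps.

∇J = (10x + 5, 4y + 4)
(x₁, y₁) = (-0.5, 1) − 0.04·(0, 8) = (-0.5, 0.68)
(x₂, y₂) = (-0.5, 0.68) − 0.04·(0, 6.72) = (-0.5, 0.4112)
(x₃, y₃) = (-0.5, 0.4112) − 0.04·(0, 5.6448) = (-0.5, 0.185408)

(-0.5, 0.185408)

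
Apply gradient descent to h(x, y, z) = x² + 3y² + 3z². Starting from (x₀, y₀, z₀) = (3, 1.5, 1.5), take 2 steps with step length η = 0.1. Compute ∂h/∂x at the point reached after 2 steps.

3.84

∇h = (2x, 6y, 6z)
(x₁, y₁, z₁) = (3, 1.5, 1.5) − 0.1·(6, 9, 9) = (2.4, 0.6, 0.6)
(x₂, y₂, z₂) = (2.4, 0.6, 0.6) − 0.1·(4.8, 3.6, 3.6) = (1.92, 0.24, 0.24)
∂h/∂x at (1.92, 0.24, 0.24) = 3.84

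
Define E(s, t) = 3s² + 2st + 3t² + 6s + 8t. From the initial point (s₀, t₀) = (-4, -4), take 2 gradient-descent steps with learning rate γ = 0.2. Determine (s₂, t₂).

∇E = (6s + 2t + 6, 2s + 6t + 8)
(s₁, t₁) = (-4, -4) − 0.2·(-26, -24) = (1.2, 0.8)
(s₂, t₂) = (1.2, 0.8) − 0.2·(14.8, 15.2) = (-1.76, -2.24)

(-1.76, -2.24)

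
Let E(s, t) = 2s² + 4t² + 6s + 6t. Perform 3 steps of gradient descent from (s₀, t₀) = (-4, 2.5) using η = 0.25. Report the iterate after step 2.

∇E = (4s + 6, 8t + 6)
Step 1: at (-4, 2.5), ∇E = (-10, 26) → (-4, 2.5) − 0.25·(-10, 26) = (-1.5, -4)
Step 2: at (-1.5, -4), ∇E = (0, -26) → (-1.5, -4) − 0.25·(0, -26) = (-1.5, 2.5)

(-1.5, 2.5)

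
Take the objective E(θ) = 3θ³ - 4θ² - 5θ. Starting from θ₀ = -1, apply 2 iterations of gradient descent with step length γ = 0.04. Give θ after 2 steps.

E′(θ) = 9θ² - 8θ - 5
θ₁ = -1 − 0.04·12 = -1.48
θ₂ = -1.48 − 0.04·26.5536 = -2.542144

-2.542144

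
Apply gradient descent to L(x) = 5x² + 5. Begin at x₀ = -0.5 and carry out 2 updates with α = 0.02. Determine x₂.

L′(x) = 10x
x₁ = -0.5 − 0.02·(-5) = -0.4
x₂ = -0.4 − 0.02·(-4) = -0.32

-0.32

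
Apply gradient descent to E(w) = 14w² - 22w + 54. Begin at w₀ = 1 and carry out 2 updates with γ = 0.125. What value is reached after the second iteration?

2.125

E′(w) = 28w - 22
Step 1: E′(1) = 6; w₁ = 1 − 0.125·6 = 0.25
Step 2: E′(0.25) = -15; w₂ = 0.25 − 0.125·(-15) = 2.125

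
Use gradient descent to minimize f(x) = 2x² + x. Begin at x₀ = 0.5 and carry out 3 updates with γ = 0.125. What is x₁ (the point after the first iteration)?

0.125

f′(x) = 4x + 1
x₁ = 0.5 − 0.125·3 = 0.125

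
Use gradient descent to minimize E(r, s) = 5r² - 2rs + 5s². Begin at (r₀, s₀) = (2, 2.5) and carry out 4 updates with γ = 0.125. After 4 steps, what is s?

0.015625

∇E = (10r - 2s, -2r + 10s)
Step 1: at (2, 2.5), ∇E = (15, 21) → (2, 2.5) − 0.125·(15, 21) = (0.125, -0.125)
Step 2: at (0.125, -0.125), ∇E = (1.5, -1.5) → (0.125, -0.125) − 0.125·(1.5, -1.5) = (-0.0625, 0.0625)
Step 3: at (-0.0625, 0.0625), ∇E = (-0.75, 0.75) → (-0.0625, 0.0625) − 0.125·(-0.75, 0.75) = (0.03125, -0.03125)
Step 4: at (0.03125, -0.03125), ∇E = (0.375, -0.375) → (0.03125, -0.03125) − 0.125·(0.375, -0.375) = (-0.015625, 0.015625)
s = 0.015625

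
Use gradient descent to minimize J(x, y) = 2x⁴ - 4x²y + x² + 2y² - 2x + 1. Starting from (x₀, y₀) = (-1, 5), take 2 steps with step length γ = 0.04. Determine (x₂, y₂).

(-1.77922304, 4.381504)

∇J = (8x³ - 8xy + 2x - 2, -4x² + 4y)
(x₁, y₁) = (-1, 5) − 0.04·(28, 16) = (-2.12, 4.36)
(x₂, y₂) = (-2.12, 4.36) − 0.04·(-8.519424, -0.5376) = (-1.77922304, 4.381504)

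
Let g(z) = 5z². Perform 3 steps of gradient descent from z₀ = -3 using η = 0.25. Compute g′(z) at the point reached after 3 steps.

g′(z) = 10z
Step 1: g′(-3) = -30; z₁ = -3 − 0.25·(-30) = 4.5
Step 2: g′(4.5) = 45; z₂ = 4.5 − 0.25·45 = -6.75
Step 3: g′(-6.75) = -67.5; z₃ = -6.75 − 0.25·(-67.5) = 10.125
g′(z) at (10.125) = 101.25

101.25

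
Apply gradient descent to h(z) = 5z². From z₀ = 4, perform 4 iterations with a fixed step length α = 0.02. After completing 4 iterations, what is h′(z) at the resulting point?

16.384

h′(z) = 10z
Step 1: h′(4) = 40; z₁ = 4 − 0.02·40 = 3.2
Step 2: h′(3.2) = 32; z₂ = 3.2 − 0.02·32 = 2.56
Step 3: h′(2.56) = 25.6; z₃ = 2.56 − 0.02·25.6 = 2.048
Step 4: h′(2.048) = 20.48; z₄ = 2.048 − 0.02·20.48 = 1.6384
h′(z) at (1.6384) = 16.384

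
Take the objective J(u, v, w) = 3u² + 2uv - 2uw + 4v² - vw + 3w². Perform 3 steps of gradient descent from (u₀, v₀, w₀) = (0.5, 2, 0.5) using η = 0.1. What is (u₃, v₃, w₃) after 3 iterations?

∇J = (6u + 2v - 2w, 2u + 8v - w, -2u - v + 6w)
(u₁, v₁, w₁) = (0.5, 2, 0.5) − 0.1·(6, 16.5, 0) = (-0.1, 0.35, 0.5)
(u₂, v₂, w₂) = (-0.1, 0.35, 0.5) − 0.1·(-0.9, 2.1, 2.85) = (-0.01, 0.14, 0.215)
(u₃, v₃, w₃) = (-0.01, 0.14, 0.215) − 0.1·(-0.21, 0.885, 1.17) = (0.011, 0.0515, 0.098)

(0.011, 0.0515, 0.098)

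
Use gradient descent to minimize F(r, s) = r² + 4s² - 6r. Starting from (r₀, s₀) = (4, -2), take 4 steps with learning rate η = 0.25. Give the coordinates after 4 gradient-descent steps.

(3.0625, -2)

∇F = (2r - 6, 8s)
Step 1: at (4, -2), ∇F = (2, -16) → (4, -2) − 0.25·(2, -16) = (3.5, 2)
Step 2: at (3.5, 2), ∇F = (1, 16) → (3.5, 2) − 0.25·(1, 16) = (3.25, -2)
Step 3: at (3.25, -2), ∇F = (0.5, -16) → (3.25, -2) − 0.25·(0.5, -16) = (3.125, 2)
Step 4: at (3.125, 2), ∇F = (0.25, 16) → (3.125, 2) − 0.25·(0.25, 16) = (3.0625, -2)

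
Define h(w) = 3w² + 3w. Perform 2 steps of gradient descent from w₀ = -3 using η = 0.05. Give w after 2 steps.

-1.725

h′(w) = 6w + 3
Step 1: h′(-3) = -15; w₁ = -3 − 0.05·(-15) = -2.25
Step 2: h′(-2.25) = -10.5; w₂ = -2.25 − 0.05·(-10.5) = -1.725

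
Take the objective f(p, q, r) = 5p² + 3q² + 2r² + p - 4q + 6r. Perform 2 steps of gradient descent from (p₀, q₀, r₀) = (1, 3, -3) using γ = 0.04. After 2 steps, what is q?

2.0144

∇f = (10p + 1, 6q - 4, 4r + 6)
Step 1: at (1, 3, -3), ∇f = (11, 14, -6) → (1, 3, -3) − 0.04·(11, 14, -6) = (0.56, 2.44, -2.76)
Step 2: at (0.56, 2.44, -2.76), ∇f = (6.6, 10.64, -5.04) → (0.56, 2.44, -2.76) − 0.04·(6.6, 10.64, -5.04) = (0.296, 2.0144, -2.5584)
q = 2.0144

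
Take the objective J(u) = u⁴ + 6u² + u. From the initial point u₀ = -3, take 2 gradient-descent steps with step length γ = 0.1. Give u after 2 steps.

-579.5188

J′(u) = 4u³ + 12u + 1
u₁ = -3 − 0.1·(-143) = 11.3
u₂ = 11.3 − 0.1·5908.188 = -579.5188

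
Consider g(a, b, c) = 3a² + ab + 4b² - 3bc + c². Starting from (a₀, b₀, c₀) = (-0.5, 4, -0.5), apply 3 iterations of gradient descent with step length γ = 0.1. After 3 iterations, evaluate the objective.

0.329624

∇g = (6a + b, a + 8b - 3c, -3b + 2c)
(a₁, b₁, c₁) = (-0.5, 4, -0.5) − 0.1·(1, 33, -13) = (-0.6, 0.7, 0.8)
(a₂, b₂, c₂) = (-0.6, 0.7, 0.8) − 0.1·(-2.9, 2.6, -0.5) = (-0.31, 0.44, 0.85)
(a₃, b₃, c₃) = (-0.31, 0.44, 0.85) − 0.1·(-1.42, 0.66, 0.38) = (-0.168, 0.374, 0.812)
g(-0.168, 0.374, 0.812) = 0.329624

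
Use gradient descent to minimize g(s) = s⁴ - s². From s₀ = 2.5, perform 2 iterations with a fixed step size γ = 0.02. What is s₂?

1.20717

g′(s) = 4s³ - 2s
Step 1: g′(2.5) = 57.5; s₁ = 2.5 − 0.02·57.5 = 1.35
Step 2: g′(1.35) = 7.1415; s₂ = 1.35 − 0.02·7.1415 = 1.20717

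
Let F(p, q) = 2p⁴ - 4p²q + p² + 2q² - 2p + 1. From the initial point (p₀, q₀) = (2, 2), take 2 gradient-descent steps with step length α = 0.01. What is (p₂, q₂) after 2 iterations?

(1.55708032, 2.107024)

∇F = (8p³ - 8pq + 2p - 2, -4p² + 4q)
Step 1: at (2, 2), ∇F = (34, -8) → (2, 2) − 0.01·(34, -8) = (1.66, 2.08)
Step 2: at (1.66, 2.08), ∇F = (10.291968, -2.7024) → (1.66, 2.08) − 0.01·(10.291968, -2.7024) = (1.55708032, 2.107024)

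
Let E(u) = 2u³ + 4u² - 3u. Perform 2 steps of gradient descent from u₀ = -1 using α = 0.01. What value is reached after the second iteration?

E′(u) = 6u² + 8u - 3
Step 1: E′(-1) = -5; u₁ = -1 − 0.01·(-5) = -0.95
Step 2: E′(-0.95) = -5.185; u₂ = -0.95 − 0.01·(-5.185) = -0.89815

-0.89815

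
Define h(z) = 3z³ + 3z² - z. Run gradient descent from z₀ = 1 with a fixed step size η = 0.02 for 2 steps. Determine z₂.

0.560288

h′(z) = 9z² + 6z - 1
Step 1: h′(1) = 14; z₁ = 1 − 0.02·14 = 0.72
Step 2: h′(0.72) = 7.9856; z₂ = 0.72 − 0.02·7.9856 = 0.560288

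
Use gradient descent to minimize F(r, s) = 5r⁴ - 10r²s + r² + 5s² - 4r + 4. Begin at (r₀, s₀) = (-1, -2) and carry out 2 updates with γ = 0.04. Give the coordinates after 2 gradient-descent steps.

(-2.9095552, 0.59584)

∇F = (20r³ - 20rs + 2r - 4, -10r² + 10s)
(r₁, s₁) = (-1, -2) − 0.04·(-66, -30) = (1.64, -0.8)
(r₂, s₂) = (1.64, -0.8) − 0.04·(113.73888, -34.896) = (-2.9095552, 0.59584)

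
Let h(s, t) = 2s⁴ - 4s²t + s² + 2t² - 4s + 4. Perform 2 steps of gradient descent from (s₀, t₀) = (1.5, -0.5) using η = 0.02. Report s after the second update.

0.76530304

∇h = (8s³ - 8st + 2s - 4, -4s² + 4t)
Step 1: at (1.5, -0.5), ∇h = (32, -11) → (1.5, -0.5) − 0.02·(32, -11) = (0.86, -0.28)
Step 2: at (0.86, -0.28), ∇h = (4.734848, -4.0784) → (0.86, -0.28) − 0.02·(4.734848, -4.0784) = (0.76530304, -0.198432)
s = 0.76530304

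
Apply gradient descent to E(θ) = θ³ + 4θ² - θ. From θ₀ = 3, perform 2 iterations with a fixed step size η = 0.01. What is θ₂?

E′(θ) = 3θ² + 8θ - 1
Step 1: E′(3) = 50; θ₁ = 3 − 0.01·50 = 2.5
Step 2: E′(2.5) = 37.75; θ₂ = 2.5 − 0.01·37.75 = 2.1225

2.1225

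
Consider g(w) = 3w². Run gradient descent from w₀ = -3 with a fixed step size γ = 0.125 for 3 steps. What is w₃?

g′(w) = 6w
w₁ = -3 − 0.125·(-18) = -0.75
w₂ = -0.75 − 0.125·(-4.5) = -0.1875
w₃ = -0.1875 − 0.125·(-1.125) = -0.046875

-0.046875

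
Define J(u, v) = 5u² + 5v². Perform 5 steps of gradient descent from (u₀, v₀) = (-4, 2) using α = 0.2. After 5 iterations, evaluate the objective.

∇J = (10u, 10v)
Step 1: at (-4, 2), ∇J = (-40, 20) → (-4, 2) − 0.2·(-40, 20) = (4, -2)
Step 2: at (4, -2), ∇J = (40, -20) → (4, -2) − 0.2·(40, -20) = (-4, 2)
Step 3: at (-4, 2), ∇J = (-40, 20) → (-4, 2) − 0.2·(-40, 20) = (4, -2)
Step 4: at (4, -2), ∇J = (40, -20) → (4, -2) − 0.2·(40, -20) = (-4, 2)
Step 5: at (-4, 2), ∇J = (-40, 20) → (-4, 2) − 0.2·(-40, 20) = (4, -2)
J(4, -2) = 100

100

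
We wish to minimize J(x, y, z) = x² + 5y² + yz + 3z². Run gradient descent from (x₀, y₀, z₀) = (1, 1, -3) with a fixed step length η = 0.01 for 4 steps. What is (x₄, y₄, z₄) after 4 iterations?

(0.92236816, 0.75009833, -2.37495867)

∇J = (2x, 10y + z, y + 6z)
Step 1: at (1, 1, -3), ∇J = (2, 7, -17) → (1, 1, -3) − 0.01·(2, 7, -17) = (0.98, 0.93, -2.83)
Step 2: at (0.98, 0.93, -2.83), ∇J = (1.96, 6.47, -16.05) → (0.98, 0.93, -2.83) − 0.01·(1.96, 6.47, -16.05) = (0.9604, 0.8653, -2.6695)
Step 3: at (0.9604, 0.8653, -2.6695), ∇J = (1.9208, 5.9835, -15.1517) → (0.9604, 0.8653, -2.6695) − 0.01·(1.9208, 5.9835, -15.1517) = (0.941192, 0.805465, -2.517983)
Step 4: at (0.941192, 0.805465, -2.517983), ∇J = (1.882384, 5.536667, -14.302433) → (0.941192, 0.805465, -2.517983) − 0.01·(1.882384, 5.536667, -14.302433) = (0.92236816, 0.75009833, -2.37495867)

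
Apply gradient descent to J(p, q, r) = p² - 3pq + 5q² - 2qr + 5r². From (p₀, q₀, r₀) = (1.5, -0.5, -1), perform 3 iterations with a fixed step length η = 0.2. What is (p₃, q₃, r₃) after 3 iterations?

(0.384, 0.736, 0.272)

∇J = (2p - 3q, -3p + 10q - 2r, -2q + 10r)
Step 1: at (1.5, -0.5, -1), ∇J = (4.5, -7.5, -9) → (1.5, -0.5, -1) − 0.2·(4.5, -7.5, -9) = (0.6, 1, 0.8)
Step 2: at (0.6, 1, 0.8), ∇J = (-1.8, 6.6, 6) → (0.6, 1, 0.8) − 0.2·(-1.8, 6.6, 6) = (0.96, -0.32, -0.4)
Step 3: at (0.96, -0.32, -0.4), ∇J = (2.88, -5.28, -3.36) → (0.96, -0.32, -0.4) − 0.2·(2.88, -5.28, -3.36) = (0.384, 0.736, 0.272)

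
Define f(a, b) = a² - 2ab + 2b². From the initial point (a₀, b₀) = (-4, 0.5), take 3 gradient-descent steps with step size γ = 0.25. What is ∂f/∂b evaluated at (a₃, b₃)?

-1

∇f = (2a - 2b, -2a + 4b)
(a₁, b₁) = (-4, 0.5) − 0.25·(-9, 10) = (-1.75, -2)
(a₂, b₂) = (-1.75, -2) − 0.25·(0.5, -4.5) = (-1.875, -0.875)
(a₃, b₃) = (-1.875, -0.875) − 0.25·(-2, 0.25) = (-1.375, -0.9375)
∂f/∂b at (-1.375, -0.9375) = -1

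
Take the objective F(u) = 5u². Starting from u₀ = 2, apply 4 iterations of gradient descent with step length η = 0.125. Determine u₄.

F′(u) = 10u
Step 1: F′(2) = 20; u₁ = 2 − 0.125·20 = -0.5
Step 2: F′(-0.5) = -5; u₂ = -0.5 − 0.125·(-5) = 0.125
Step 3: F′(0.125) = 1.25; u₃ = 0.125 − 0.125·1.25 = -0.03125
Step 4: F′(-0.03125) = -0.3125; u₄ = -0.03125 − 0.125·(-0.3125) = 0.0078125

0.0078125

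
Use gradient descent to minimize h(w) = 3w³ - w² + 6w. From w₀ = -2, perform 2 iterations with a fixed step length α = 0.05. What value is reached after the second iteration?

h′(w) = 9w² - 2w + 6
w₁ = -2 − 0.05·46 = -4.3
w₂ = -4.3 − 0.05·181.01 = -13.3505

-13.3505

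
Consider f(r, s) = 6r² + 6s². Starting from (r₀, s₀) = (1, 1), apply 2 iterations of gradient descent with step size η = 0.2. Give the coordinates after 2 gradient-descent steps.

(1.96, 1.96)

∇f = (12r, 12s)
(r₁, s₁) = (1, 1) − 0.2·(12, 12) = (-1.4, -1.4)
(r₂, s₂) = (-1.4, -1.4) − 0.2·(-16.8, -16.8) = (1.96, 1.96)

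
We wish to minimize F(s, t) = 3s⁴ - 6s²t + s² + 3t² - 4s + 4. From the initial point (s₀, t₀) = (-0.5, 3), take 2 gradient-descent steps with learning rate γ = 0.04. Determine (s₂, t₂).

∇F = (12s³ - 12st + 2s - 4, -6s² + 6t)
Step 1: at (-0.5, 3), ∇F = (11.5, 16.5) → (-0.5, 3) − 0.04·(11.5, 16.5) = (-0.96, 2.34)
Step 2: at (-0.96, 2.34), ∇F = (10.419968, 8.5104) → (-0.96, 2.34) − 0.04·(10.419968, 8.5104) = (-1.37679872, 1.999584)

(-1.37679872, 1.999584)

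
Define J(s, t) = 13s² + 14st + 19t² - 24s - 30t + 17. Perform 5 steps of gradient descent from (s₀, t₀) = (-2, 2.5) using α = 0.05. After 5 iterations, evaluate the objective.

∇J = (26s + 14t - 24, 14s + 38t - 30)
(s₁, t₁) = (-2, 2.5) − 0.05·(-41, 37) = (0.05, 0.65)
(s₂, t₂) = (0.05, 0.65) − 0.05·(-13.6, -4.6) = (0.73, 0.88)
(s₃, t₃) = (0.73, 0.88) − 0.05·(7.3, 13.66) = (0.365, 0.197)
(s₄, t₄) = (0.365, 0.197) − 0.05·(-11.752, -17.404) = (0.9526, 1.0672)
(s₅, t₅) = (0.9526, 1.0672) − 0.05·(15.7084, 23.89) = (0.16718, -0.1273)
J(0.16718, -0.1273) = 17.1799712952

17.1799712952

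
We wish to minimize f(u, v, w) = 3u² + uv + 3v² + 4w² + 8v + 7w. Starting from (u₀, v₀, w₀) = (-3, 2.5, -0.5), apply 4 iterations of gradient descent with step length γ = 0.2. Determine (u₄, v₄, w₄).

∇f = (6u + v, u + 6v + 8, 8w + 7)
Step 1: at (-3, 2.5, -0.5), ∇f = (-15.5, 20, 3) → (-3, 2.5, -0.5) − 0.2·(-15.5, 20, 3) = (0.1, -1.5, -1.1)
Step 2: at (0.1, -1.5, -1.1), ∇f = (-0.9, -0.9, -1.8) → (0.1, -1.5, -1.1) − 0.2·(-0.9, -0.9, -1.8) = (0.28, -1.32, -0.74)
Step 3: at (0.28, -1.32, -0.74), ∇f = (0.36, 0.36, 1.08) → (0.28, -1.32, -0.74) − 0.2·(0.36, 0.36, 1.08) = (0.208, -1.392, -0.956)
Step 4: at (0.208, -1.392, -0.956), ∇f = (-0.144, -0.144, -0.648) → (0.208, -1.392, -0.956) − 0.2·(-0.144, -0.144, -0.648) = (0.2368, -1.3632, -0.8264)

(0.2368, -1.3632, -0.8264)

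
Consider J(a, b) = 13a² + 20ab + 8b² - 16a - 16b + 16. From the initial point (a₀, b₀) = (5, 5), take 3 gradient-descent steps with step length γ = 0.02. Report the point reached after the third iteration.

(-0.171392, 1.146048)

∇J = (26a + 20b - 16, 20a + 16b - 16)
Step 1: at (5, 5), ∇J = (214, 164) → (5, 5) − 0.02·(214, 164) = (0.72, 1.72)
Step 2: at (0.72, 1.72), ∇J = (37.12, 25.92) → (0.72, 1.72) − 0.02·(37.12, 25.92) = (-0.0224, 1.2016)
Step 3: at (-0.0224, 1.2016), ∇J = (7.4496, 2.7776) → (-0.0224, 1.2016) − 0.02·(7.4496, 2.7776) = (-0.171392, 1.146048)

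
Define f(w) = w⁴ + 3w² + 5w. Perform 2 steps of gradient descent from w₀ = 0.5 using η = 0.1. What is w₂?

f′(w) = 4w³ + 6w + 5
w₁ = 0.5 − 0.1·8.5 = -0.35
w₂ = -0.35 − 0.1·2.7285 = -0.62285

-0.62285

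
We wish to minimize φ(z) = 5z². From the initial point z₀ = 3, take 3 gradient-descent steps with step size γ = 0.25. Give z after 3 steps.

-10.125

φ′(z) = 10z
z₁ = 3 − 0.25·30 = -4.5
z₂ = -4.5 − 0.25·(-45) = 6.75
z₃ = 6.75 − 0.25·67.5 = -10.125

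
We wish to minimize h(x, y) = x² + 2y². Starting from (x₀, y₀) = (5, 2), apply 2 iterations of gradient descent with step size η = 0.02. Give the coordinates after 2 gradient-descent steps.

(4.608, 1.6928)

∇h = (2x, 4y)
Step 1: at (5, 2), ∇h = (10, 8) → (5, 2) − 0.02·(10, 8) = (4.8, 1.84)
Step 2: at (4.8, 1.84), ∇h = (9.6, 7.36) → (4.8, 1.84) − 0.02·(9.6, 7.36) = (4.608, 1.6928)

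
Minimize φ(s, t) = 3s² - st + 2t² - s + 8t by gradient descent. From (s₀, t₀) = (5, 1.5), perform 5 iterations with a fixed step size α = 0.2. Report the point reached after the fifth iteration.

(-0.176, -2.03232)

∇φ = (6s - t - 1, -s + 4t + 8)
Step 1: at (5, 1.5), ∇φ = (27.5, 9) → (5, 1.5) − 0.2·(27.5, 9) = (-0.5, -0.3)
Step 2: at (-0.5, -0.3), ∇φ = (-3.7, 7.3) → (-0.5, -0.3) − 0.2·(-3.7, 7.3) = (0.24, -1.76)
Step 3: at (0.24, -1.76), ∇φ = (2.2, 0.72) → (0.24, -1.76) − 0.2·(2.2, 0.72) = (-0.2, -1.904)
Step 4: at (-0.2, -1.904), ∇φ = (-0.296, 0.584) → (-0.2, -1.904) − 0.2·(-0.296, 0.584) = (-0.1408, -2.0208)
Step 5: at (-0.1408, -2.0208), ∇φ = (0.176, 0.0576) → (-0.1408, -2.0208) − 0.2·(0.176, 0.0576) = (-0.176, -2.03232)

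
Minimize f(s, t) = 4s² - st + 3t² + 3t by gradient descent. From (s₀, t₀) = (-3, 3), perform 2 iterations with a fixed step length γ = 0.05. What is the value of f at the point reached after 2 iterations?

10.41451875

∇f = (8s - t, -s + 6t + 3)
Step 1: at (-3, 3), ∇f = (-27, 24) → (-3, 3) − 0.05·(-27, 24) = (-1.65, 1.8)
Step 2: at (-1.65, 1.8), ∇f = (-15, 15.45) → (-1.65, 1.8) − 0.05·(-15, 15.45) = (-0.9, 1.0275)
f(-0.9, 1.0275) = 10.41451875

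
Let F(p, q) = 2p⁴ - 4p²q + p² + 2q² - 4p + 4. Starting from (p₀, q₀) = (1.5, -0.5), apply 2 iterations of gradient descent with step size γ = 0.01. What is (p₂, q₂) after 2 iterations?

(1.02814144, -0.318704)

∇F = (8p³ - 8pq + 2p - 4, -4p² + 4q)
(p₁, q₁) = (1.5, -0.5) − 0.01·(32, -11) = (1.18, -0.39)
(p₂, q₂) = (1.18, -0.39) − 0.01·(15.185856, -7.1296) = (1.02814144, -0.318704)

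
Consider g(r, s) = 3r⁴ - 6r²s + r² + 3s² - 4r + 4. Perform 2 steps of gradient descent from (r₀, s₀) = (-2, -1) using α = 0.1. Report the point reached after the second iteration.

∇g = (12r³ - 12rs + 2r - 4, -6r² + 6s)
Step 1: at (-2, -1), ∇g = (-128, -30) → (-2, -1) − 0.1·(-128, -30) = (10.8, 2)
Step 2: at (10.8, 2), ∇g = (14874.944, -687.84) → (10.8, 2) − 0.1·(14874.944, -687.84) = (-1476.6944, 70.784)

(-1476.6944, 70.784)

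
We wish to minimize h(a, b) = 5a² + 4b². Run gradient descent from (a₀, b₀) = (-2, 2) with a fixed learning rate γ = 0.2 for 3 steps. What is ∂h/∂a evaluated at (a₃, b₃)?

∇h = (10a, 8b)
(a₁, b₁) = (-2, 2) − 0.2·(-20, 16) = (2, -1.2)
(a₂, b₂) = (2, -1.2) − 0.2·(20, -9.6) = (-2, 0.72)
(a₃, b₃) = (-2, 0.72) − 0.2·(-20, 5.76) = (2, -0.432)
∂h/∂a at (2, -0.432) = 20

20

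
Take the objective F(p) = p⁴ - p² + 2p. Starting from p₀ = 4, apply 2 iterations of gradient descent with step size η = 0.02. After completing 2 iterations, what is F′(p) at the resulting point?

F′(p) = 4p³ - 2p + 2
Step 1: F′(4) = 250; p₁ = 4 − 0.02·250 = -1
Step 2: F′(-1) = 0; p₂ = -1 − 0.02·0 = -1
F′(p) at (-1) = 0

0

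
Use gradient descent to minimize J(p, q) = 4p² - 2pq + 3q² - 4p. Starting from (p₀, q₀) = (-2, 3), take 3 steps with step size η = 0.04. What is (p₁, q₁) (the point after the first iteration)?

(-0.96, 2.12)

∇J = (8p - 2q - 4, -2p + 6q)
Step 1: at (-2, 3), ∇J = (-26, 22) → (-2, 3) − 0.04·(-26, 22) = (-0.96, 2.12)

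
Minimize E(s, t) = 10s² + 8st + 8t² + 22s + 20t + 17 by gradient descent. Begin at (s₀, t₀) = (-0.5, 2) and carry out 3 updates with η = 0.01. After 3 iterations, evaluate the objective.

∇E = (20s + 8t + 22, 8s + 16t + 20)
Step 1: at (-0.5, 2), ∇E = (28, 48) → (-0.5, 2) − 0.01·(28, 48) = (-0.78, 1.52)
Step 2: at (-0.78, 1.52), ∇E = (18.56, 38.08) → (-0.78, 1.52) − 0.01·(18.56, 38.08) = (-0.9656, 1.1392)
Step 3: at (-0.9656, 1.1392), ∇E = (11.8016, 30.5024) → (-0.9656, 1.1392) − 0.01·(11.8016, 30.5024) = (-1.083616, 0.834176)
E(-1.083616, 0.834176) = 19.92158946304

19.92158946304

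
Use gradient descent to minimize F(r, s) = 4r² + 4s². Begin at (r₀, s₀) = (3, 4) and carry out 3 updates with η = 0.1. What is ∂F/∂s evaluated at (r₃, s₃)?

0.256

∇F = (8r, 8s)
Step 1: at (3, 4), ∇F = (24, 32) → (3, 4) − 0.1·(24, 32) = (0.6, 0.8)
Step 2: at (0.6, 0.8), ∇F = (4.8, 6.4) → (0.6, 0.8) − 0.1·(4.8, 6.4) = (0.12, 0.16)
Step 3: at (0.12, 0.16), ∇F = (0.96, 1.28) → (0.12, 0.16) − 0.1·(0.96, 1.28) = (0.024, 0.032)
∂F/∂s at (0.024, 0.032) = 0.256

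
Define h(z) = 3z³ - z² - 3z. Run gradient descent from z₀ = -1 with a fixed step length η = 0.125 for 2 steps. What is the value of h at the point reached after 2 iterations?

-896.341796875

h′(z) = 9z² - 2z - 3
Step 1: h′(-1) = 8; z₁ = -1 − 0.125·8 = -2
Step 2: h′(-2) = 37; z₂ = -2 − 0.125·37 = -6.625
h(-6.625) = -896.341796875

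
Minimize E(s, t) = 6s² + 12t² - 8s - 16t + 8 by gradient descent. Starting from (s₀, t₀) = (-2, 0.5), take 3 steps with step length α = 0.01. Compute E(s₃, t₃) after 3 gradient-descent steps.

19.878807678976

∇E = (12s - 8, 24t - 16)
(s₁, t₁) = (-2, 0.5) − 0.01·(-32, -4) = (-1.68, 0.54)
(s₂, t₂) = (-1.68, 0.54) − 0.01·(-28.16, -3.04) = (-1.3984, 0.5704)
(s₃, t₃) = (-1.3984, 0.5704) − 0.01·(-24.7808, -2.3104) = (-1.150592, 0.593504)
E(-1.150592, 0.593504) = 19.878807678976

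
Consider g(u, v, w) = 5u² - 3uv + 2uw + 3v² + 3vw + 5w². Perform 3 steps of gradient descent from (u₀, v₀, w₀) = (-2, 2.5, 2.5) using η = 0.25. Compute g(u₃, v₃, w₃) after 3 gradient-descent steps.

3653.775146484375

∇g = (10u - 3v + 2w, -3u + 6v + 3w, 2u + 3v + 10w)
Step 1: at (-2, 2.5, 2.5), ∇g = (-22.5, 28.5, 28.5) → (-2, 2.5, 2.5) − 0.25·(-22.5, 28.5, 28.5) = (3.625, -4.625, -4.625)
Step 2: at (3.625, -4.625, -4.625), ∇g = (40.875, -52.5, -52.875) → (3.625, -4.625, -4.625) − 0.25·(40.875, -52.5, -52.875) = (-6.59375, 8.5, 8.59375)
Step 3: at (-6.59375, 8.5, 8.59375), ∇g = (-74.25, 96.5625, 98.25) → (-6.59375, 8.5, 8.59375) − 0.25·(-74.25, 96.5625, 98.25) = (11.96875, -15.640625, -15.96875)
g(11.96875, -15.640625, -15.96875) = 3653.775146484375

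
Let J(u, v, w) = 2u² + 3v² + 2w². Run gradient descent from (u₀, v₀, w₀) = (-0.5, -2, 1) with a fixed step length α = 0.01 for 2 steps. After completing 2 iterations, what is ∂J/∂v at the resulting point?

-10.6032

∇J = (4u, 6v, 4w)
(u₁, v₁, w₁) = (-0.5, -2, 1) − 0.01·(-2, -12, 4) = (-0.48, -1.88, 0.96)
(u₂, v₂, w₂) = (-0.48, -1.88, 0.96) − 0.01·(-1.92, -11.28, 3.84) = (-0.4608, -1.7672, 0.9216)
∂J/∂v at (-0.4608, -1.7672, 0.9216) = -10.6032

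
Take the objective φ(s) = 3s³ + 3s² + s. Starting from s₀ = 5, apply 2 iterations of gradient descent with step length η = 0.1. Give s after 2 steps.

-390.264

φ′(s) = 9s² + 6s + 1
Step 1: φ′(5) = 256; s₁ = 5 − 0.1·256 = -20.6
Step 2: φ′(-20.6) = 3696.64; s₂ = -20.6 − 0.1·3696.64 = -390.264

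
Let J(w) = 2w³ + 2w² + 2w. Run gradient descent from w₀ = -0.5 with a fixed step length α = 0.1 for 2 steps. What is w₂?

J′(w) = 6w² + 4w + 2
w₁ = -0.5 − 0.1·1.5 = -0.65
w₂ = -0.65 − 0.1·1.935 = -0.8435

-0.8435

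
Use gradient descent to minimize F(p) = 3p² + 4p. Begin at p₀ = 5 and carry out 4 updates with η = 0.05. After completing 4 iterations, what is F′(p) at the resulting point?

8.1634

F′(p) = 6p + 4
Step 1: F′(5) = 34; p₁ = 5 − 0.05·34 = 3.3
Step 2: F′(3.3) = 23.8; p₂ = 3.3 − 0.05·23.8 = 2.11
Step 3: F′(2.11) = 16.66; p₃ = 2.11 − 0.05·16.66 = 1.277
Step 4: F′(1.277) = 11.662; p₄ = 1.277 − 0.05·11.662 = 0.6939
F′(p) at (0.6939) = 8.1634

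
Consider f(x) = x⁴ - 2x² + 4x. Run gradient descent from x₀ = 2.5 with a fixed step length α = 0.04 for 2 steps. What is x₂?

f′(x) = 4x³ - 4x + 4
x₁ = 2.5 − 0.04·56.5 = 0.24
x₂ = 0.24 − 0.04·3.095296 = 0.11618816

0.11618816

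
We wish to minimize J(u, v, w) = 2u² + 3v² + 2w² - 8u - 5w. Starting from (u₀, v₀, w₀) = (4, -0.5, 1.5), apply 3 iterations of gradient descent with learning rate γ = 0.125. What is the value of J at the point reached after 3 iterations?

∇J = (4u - 8, 6v, 4w - 5)
(u₁, v₁, w₁) = (4, -0.5, 1.5) − 0.125·(8, -3, 1) = (3, -0.125, 1.375)
(u₂, v₂, w₂) = (3, -0.125, 1.375) − 0.125·(4, -0.75, 0.5) = (2.5, -0.03125, 1.3125)
(u₃, v₃, w₃) = (2.5, -0.03125, 1.3125) − 0.125·(2, -0.1875, 0.25) = (2.25, -0.0078125, 1.28125)
J(2.25, -0.0078125, 1.28125) = -10.99786376953125

-10.99786376953125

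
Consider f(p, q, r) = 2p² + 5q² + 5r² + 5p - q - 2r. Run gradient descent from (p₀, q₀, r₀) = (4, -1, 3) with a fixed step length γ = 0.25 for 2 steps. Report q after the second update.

∇f = (4p + 5, 10q - 1, 10r - 2)
Step 1: at (4, -1, 3), ∇f = (21, -11, 28) → (4, -1, 3) − 0.25·(21, -11, 28) = (-1.25, 1.75, -4)
Step 2: at (-1.25, 1.75, -4), ∇f = (0, 16.5, -42) → (-1.25, 1.75, -4) − 0.25·(0, 16.5, -42) = (-1.25, -2.375, 6.5)
q = -2.375

-2.375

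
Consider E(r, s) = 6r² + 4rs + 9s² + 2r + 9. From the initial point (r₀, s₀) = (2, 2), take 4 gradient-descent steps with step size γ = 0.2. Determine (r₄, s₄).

∇E = (12r + 4s + 2, 4r + 18s)
Step 1: at (2, 2), ∇E = (34, 44) → (2, 2) − 0.2·(34, 44) = (-4.8, -6.8)
Step 2: at (-4.8, -6.8), ∇E = (-82.8, -141.6) → (-4.8, -6.8) − 0.2·(-82.8, -141.6) = (11.76, 21.52)
Step 3: at (11.76, 21.52), ∇E = (229.2, 434.4) → (11.76, 21.52) − 0.2·(229.2, 434.4) = (-34.08, -65.36)
Step 4: at (-34.08, -65.36), ∇E = (-668.4, -1312.8) → (-34.08, -65.36) − 0.2·(-668.4, -1312.8) = (99.6, 197.2)

(99.6, 197.2)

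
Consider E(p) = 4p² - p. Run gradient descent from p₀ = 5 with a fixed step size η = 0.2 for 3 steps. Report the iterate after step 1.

E′(p) = 8p - 1
Step 1: E′(5) = 39; p₁ = 5 − 0.2·39 = -2.8

-2.8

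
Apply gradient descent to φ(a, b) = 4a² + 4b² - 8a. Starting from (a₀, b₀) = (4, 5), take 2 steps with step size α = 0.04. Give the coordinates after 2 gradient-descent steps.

(2.3872, 2.312)

∇φ = (8a - 8, 8b)
(a₁, b₁) = (4, 5) − 0.04·(24, 40) = (3.04, 3.4)
(a₂, b₂) = (3.04, 3.4) − 0.04·(16.32, 27.2) = (2.3872, 2.312)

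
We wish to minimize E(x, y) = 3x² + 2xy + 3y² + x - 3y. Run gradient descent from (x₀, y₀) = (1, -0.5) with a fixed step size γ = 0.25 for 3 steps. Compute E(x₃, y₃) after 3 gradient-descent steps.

∇E = (6x + 2y + 1, 2x + 6y - 3)
(x₁, y₁) = (1, -0.5) − 0.25·(6, -4) = (-0.5, 0.5)
(x₂, y₂) = (-0.5, 0.5) − 0.25·(-1, -1) = (-0.25, 0.75)
(x₃, y₃) = (-0.25, 0.75) − 0.25·(1, 1) = (-0.5, 0.5)
E(-0.5, 0.5) = -1

-1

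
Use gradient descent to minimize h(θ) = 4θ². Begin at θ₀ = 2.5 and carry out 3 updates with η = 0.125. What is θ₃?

0

h′(θ) = 8θ
Step 1: h′(2.5) = 20; θ₁ = 2.5 − 0.125·20 = 0
Step 2: h′(0) = 0; θ₂ = 0 − 0.125·0 = 0
Step 3: h′(0) = 0; θ₃ = 0 − 0.125·0 = 0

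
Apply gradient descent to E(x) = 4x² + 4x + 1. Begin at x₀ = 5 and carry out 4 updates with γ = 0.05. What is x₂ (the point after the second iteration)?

E′(x) = 8x + 4
x₁ = 5 − 0.05·44 = 2.8
x₂ = 2.8 − 0.05·26.4 = 1.48

1.48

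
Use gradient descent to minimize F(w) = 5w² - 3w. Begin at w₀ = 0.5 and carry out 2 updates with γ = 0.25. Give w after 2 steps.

F′(w) = 10w - 3
w₁ = 0.5 − 0.25·2 = 0
w₂ = 0 − 0.25·(-3) = 0.75

0.75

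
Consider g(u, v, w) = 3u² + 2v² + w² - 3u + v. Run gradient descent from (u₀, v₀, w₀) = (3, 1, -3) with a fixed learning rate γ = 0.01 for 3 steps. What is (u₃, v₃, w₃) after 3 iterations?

∇g = (6u - 3, 4v + 1, 2w)
(u₁, v₁, w₁) = (3, 1, -3) − 0.01·(15, 5, -6) = (2.85, 0.95, -2.94)
(u₂, v₂, w₂) = (2.85, 0.95, -2.94) − 0.01·(14.1, 4.8, -5.88) = (2.709, 0.902, -2.8812)
(u₃, v₃, w₃) = (2.709, 0.902, -2.8812) − 0.01·(13.254, 4.608, -5.7624) = (2.57646, 0.85592, -2.823576)

(2.57646, 0.85592, -2.823576)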